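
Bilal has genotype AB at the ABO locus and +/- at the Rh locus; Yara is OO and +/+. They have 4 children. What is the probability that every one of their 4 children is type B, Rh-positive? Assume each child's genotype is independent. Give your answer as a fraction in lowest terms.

ABO cross AB × OO → 1/2 A, 1/2 B.
Rh cross +/- × +/+ → 1 Rh+; so P(type B, Rh-positive) = 1/2 × 1 = 1/2 per child.
All 4 independent: (1/2)^4 = 1/16.

1/16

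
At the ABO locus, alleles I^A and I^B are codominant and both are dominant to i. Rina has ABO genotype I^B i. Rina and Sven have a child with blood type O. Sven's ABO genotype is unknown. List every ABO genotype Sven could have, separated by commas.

For each candidate genotype of Sven, check whether crossing it with I^B i can produce every observed child phenotype.
  I^A I^A → possible child types {A, AB} ✗
  I^A I^B → possible child types {A, B, AB} ✗
  I^A i → possible child types {O, A, B, AB} ✓
  I^B I^B → possible child types {B} ✗
  I^B i → possible child types {O, B} ✓
  i i → possible child types {O, B} ✓

I^A i, I^B i, i i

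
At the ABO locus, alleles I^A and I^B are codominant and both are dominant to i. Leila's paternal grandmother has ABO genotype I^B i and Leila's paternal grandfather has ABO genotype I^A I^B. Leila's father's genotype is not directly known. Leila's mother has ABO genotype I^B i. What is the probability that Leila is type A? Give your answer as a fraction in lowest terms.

1/8

Leila's father's ABO genotype from I^B i × I^A I^B: 1/4 I^A I^B, 1/4 I^A i, 1/4 I^B I^B, 1/4 I^B i.
Crossing each possibility with the mother I^B i and summing P(type A): 1/4·1/4 + 1/4·1/4 + 1/4·0 + 1/4·0 = 1/8.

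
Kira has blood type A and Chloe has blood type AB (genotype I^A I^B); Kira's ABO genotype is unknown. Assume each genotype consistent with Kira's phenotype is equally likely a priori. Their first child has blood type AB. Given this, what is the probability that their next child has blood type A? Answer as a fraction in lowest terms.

Possible genotypes: Kira ∈ {I^A I^A, I^A i}; Chloe ∈ {I^A I^B}.
Weight each parental genotype pair by prior × P(type-AB child):
  I^A I^A × I^A I^B: posterior weight 2/3; P(next child type A) = 1/2.
  I^A i × I^A I^B: posterior weight 1/3; P(next child type A) = 1/2.
Weighted sum = 1/2.

1/2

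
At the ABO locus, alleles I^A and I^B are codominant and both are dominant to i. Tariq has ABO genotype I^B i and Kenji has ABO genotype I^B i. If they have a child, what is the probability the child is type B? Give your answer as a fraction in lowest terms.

ABO cross I^B i × I^B i → offspring phenotypes: 1/4 O, 3/4 B.
So P(type B) = 3/4.

3/4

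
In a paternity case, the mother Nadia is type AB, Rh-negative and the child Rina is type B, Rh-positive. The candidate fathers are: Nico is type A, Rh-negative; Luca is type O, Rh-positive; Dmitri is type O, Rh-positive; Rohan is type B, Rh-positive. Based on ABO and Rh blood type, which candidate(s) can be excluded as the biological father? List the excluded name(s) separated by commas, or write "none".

A candidate is excluded only if no genotype consistent with his phenotype could produce a type B, Rh-positive child with a type AB, Rh-negative mother.
Nico (type A, Rh-): no genotype consistent with that phenotype can produce a type-B Rh+ child with a type-AB mother.

Nico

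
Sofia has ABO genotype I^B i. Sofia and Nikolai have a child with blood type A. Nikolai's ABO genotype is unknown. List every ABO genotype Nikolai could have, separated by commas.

I^A I^A, I^A I^B, I^A i

For each candidate genotype of Nikolai, check whether crossing it with I^B i can produce every observed child phenotype.
  I^A I^A → possible child types {A, AB} ✓
  I^A I^B → possible child types {A, B, AB} ✓
  I^A i → possible child types {O, A, B, AB} ✓
  I^B I^B → possible child types {B} ✗
  I^B i → possible child types {O, B} ✗
  i i → possible child types {O, B} ✗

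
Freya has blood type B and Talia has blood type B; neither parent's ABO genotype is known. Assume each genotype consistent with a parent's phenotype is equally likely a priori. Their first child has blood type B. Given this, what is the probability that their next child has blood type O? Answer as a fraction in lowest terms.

Possible genotypes: Freya ∈ {I^B I^B, I^B i}; Talia ∈ {I^B I^B, I^B i}.
Weight each parental genotype pair by prior × P(type-B child):
  I^B I^B × I^B I^B: posterior weight 4/15; P(next child type O) = 0.
  I^B I^B × I^B i: posterior weight 4/15; P(next child type O) = 0.
  I^B i × I^B I^B: posterior weight 4/15; P(next child type O) = 0.
  I^B i × I^B i: posterior weight 1/5; P(next child type O) = 1/4.
Weighted sum = 1/20.

1/20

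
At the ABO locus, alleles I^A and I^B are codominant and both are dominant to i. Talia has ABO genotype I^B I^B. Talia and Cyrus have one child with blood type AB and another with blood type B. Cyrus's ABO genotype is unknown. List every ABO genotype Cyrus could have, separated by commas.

I^A I^B, I^A i

For each candidate genotype of Cyrus, check whether crossing it with I^B I^B can produce every observed child phenotype.
  I^A I^A → possible child types {AB} ✗
  I^A I^B → possible child types {B, AB} ✓
  I^A i → possible child types {B, AB} ✓
  I^B I^B → possible child types {B} ✗
  I^B i → possible child types {B} ✗
  i i → possible child types {B} ✗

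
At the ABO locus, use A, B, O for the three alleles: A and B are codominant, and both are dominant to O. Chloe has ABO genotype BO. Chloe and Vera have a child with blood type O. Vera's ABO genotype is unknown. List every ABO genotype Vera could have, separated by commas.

For each candidate genotype of Vera, check whether crossing it with BO can produce every observed child phenotype.
  AA → possible child types {A, AB} ✗
  AB → possible child types {A, B, AB} ✗
  AO → possible child types {O, A, B, AB} ✓
  BB → possible child types {B} ✗
  BO → possible child types {O, B} ✓
  OO → possible child types {O, B} ✓

AO, BO, OO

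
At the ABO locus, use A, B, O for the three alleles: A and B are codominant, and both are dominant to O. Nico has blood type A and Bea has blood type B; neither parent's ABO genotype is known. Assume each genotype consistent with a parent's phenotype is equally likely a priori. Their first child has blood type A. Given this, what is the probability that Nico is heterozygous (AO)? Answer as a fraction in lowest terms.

1/3

Possible genotypes: Nico ∈ {AA, AO}; Bea ∈ {BB, BO}.
Weight each parental genotype pair by prior × P(type-A child):
  AA × BO: posterior weight 2/3.
  AO × BO: posterior weight 1/3.
Sum the posterior weight over pairs where Nico is AO: 1/3.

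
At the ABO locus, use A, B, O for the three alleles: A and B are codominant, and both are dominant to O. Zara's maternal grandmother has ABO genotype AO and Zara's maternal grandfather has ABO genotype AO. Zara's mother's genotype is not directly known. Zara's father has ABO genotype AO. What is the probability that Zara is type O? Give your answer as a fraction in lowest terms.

1/4

Zara's mother's ABO genotype from AO × AO: 1/4 AA, 1/2 AO, 1/4 OO.
Crossing each possibility with the father AO and summing P(type O): 1/4·0 + 1/2·1/4 + 1/4·1/2 = 1/4.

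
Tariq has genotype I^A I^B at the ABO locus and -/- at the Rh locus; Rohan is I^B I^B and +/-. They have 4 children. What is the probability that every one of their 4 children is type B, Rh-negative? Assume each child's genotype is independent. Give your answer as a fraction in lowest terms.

ABO cross I^A I^B × I^B I^B → 1/2 B, 1/2 AB.
Rh cross -/- × +/- → 1/2 Rh+, 1/2 Rh-; so P(type B, Rh-negative) = 1/2 × 1/2 = 1/4 per child.
All 4 independent: (1/4)^4 = 1/256.

1/256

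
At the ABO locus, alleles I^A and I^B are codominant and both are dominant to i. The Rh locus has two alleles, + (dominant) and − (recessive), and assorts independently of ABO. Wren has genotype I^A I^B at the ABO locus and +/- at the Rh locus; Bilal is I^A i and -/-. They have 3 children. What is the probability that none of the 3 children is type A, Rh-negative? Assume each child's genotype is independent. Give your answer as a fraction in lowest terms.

ABO cross I^A I^B × I^A i → 1/2 A, 1/4 B, 1/4 AB.
Rh cross +/- × -/- → 1/2 Rh+, 1/2 Rh-; so P(type A, Rh-negative) = 1/2 × 1/2 = 1/4 per child.
P(not type A, Rh-negative) = 3/4 for one child; (3/4)^3 = 27/64.

27/64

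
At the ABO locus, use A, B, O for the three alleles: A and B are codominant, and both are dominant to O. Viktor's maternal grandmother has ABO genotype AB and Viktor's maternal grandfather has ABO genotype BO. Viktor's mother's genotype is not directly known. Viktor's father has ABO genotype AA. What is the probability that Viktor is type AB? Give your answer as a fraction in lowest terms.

Viktor's mother's ABO genotype from AB × BO: 1/4 AB, 1/4 AO, 1/4 BB, 1/4 BO.
Crossing each possibility with the father AA and summing P(type AB): 1/4·1/2 + 1/4·0 + 1/4·1 + 1/4·1/2 = 1/2.

1/2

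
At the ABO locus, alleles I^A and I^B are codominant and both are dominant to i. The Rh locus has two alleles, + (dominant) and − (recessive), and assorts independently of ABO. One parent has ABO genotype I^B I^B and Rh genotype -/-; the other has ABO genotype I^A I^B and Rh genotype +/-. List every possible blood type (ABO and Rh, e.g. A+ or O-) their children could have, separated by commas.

Gametes from I^B I^B × I^A I^B give offspring ABO genotypes I^A I^B, I^B I^B, i.e. phenotypes B, AB.
Rh cross -/- × +/- → phenotypes Rh+, Rh-.
Combining independently: B+, B-, AB+, AB-.

B+, B-, AB+, AB-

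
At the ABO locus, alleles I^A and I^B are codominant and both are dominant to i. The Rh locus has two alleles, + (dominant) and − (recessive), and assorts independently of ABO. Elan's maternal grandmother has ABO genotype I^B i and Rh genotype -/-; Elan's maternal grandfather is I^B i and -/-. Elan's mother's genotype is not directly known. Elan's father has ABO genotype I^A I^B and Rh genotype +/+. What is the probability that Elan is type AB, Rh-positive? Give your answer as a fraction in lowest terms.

1/4

Elan's mother's ABO genotype from I^B i × I^B i: 1/4 I^B I^B, 1/2 I^B i, 1/4 i i.
Crossing each possibility with the father I^A I^B and summing P(type AB): 1/4·1/2 + 1/2·1/4 + 1/4·0 = 1/4.
Similarly for Rh via the mother's Rh distribution: P(Rh+) = 1.
Independent loci: 1/4 × 1 = 1/4.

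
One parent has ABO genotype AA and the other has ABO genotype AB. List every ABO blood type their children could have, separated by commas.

Gametes from AA × AB give offspring ABO genotypes AA, AB, i.e. phenotypes A, AB.

A, AB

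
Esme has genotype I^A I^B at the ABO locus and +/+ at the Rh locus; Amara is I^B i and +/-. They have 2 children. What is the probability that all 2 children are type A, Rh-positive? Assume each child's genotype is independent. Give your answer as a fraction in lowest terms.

1/16

ABO cross I^A I^B × I^B i → 1/4 A, 1/2 B, 1/4 AB.
Rh cross +/+ × +/- → 1 Rh+; so P(type A, Rh-positive) = 1/4 × 1 = 1/4 per child.
All 2 independent: (1/4)^2 = 1/16.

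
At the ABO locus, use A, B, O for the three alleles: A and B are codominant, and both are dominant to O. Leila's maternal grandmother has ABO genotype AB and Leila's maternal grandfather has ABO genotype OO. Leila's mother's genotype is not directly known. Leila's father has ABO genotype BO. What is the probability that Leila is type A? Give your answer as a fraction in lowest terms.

1/8

Leila's mother's ABO genotype from AB × OO: 1/2 AO, 1/2 BO.
Crossing each possibility with the father BO and summing P(type A): 1/2·1/4 + 1/2·0 = 1/8.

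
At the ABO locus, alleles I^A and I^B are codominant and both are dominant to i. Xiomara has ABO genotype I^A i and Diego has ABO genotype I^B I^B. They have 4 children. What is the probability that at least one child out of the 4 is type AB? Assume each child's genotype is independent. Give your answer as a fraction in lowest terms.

ABO cross I^A i × I^B I^B → 1/2 B, 1/2 AB.
So P(type AB) = 1/2 per child.
P(none) = (1/2)^4 = 1/16; P(at least one) = 1 − 1/16 = 15/16.

15/16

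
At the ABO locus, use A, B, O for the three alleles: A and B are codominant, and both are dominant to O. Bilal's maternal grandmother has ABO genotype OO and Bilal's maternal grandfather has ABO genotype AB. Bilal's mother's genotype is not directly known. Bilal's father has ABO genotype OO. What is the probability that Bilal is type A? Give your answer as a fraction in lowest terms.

1/4

Bilal's mother's ABO genotype from OO × AB: 1/2 AO, 1/2 BO.
Crossing each possibility with the father OO and summing P(type A): 1/2·1/2 + 1/2·0 = 1/4.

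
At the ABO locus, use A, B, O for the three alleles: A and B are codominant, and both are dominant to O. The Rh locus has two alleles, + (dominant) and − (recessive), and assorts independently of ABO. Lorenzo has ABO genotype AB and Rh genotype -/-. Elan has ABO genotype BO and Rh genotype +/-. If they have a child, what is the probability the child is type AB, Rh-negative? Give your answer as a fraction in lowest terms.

ABO cross AB × BO → offspring phenotypes: 1/4 A, 1/2 B, 1/4 AB.
Rh cross -/- × +/- → 1/2 Rh+, 1/2 Rh-.
Independent loci: P(type AB, Rh-negative) = 1/4 × 1/2 = 1/8.

1/8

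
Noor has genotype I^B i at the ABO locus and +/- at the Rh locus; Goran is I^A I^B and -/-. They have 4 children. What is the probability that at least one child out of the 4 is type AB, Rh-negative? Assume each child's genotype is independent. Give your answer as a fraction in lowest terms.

ABO cross I^B i × I^A I^B → 1/4 A, 1/2 B, 1/4 AB.
Rh cross +/- × -/- → 1/2 Rh+, 1/2 Rh-; so P(type AB, Rh-negative) = 1/4 × 1/2 = 1/8 per child.
P(none) = (7/8)^4 = 2401/4096; P(at least one) = 1 − 2401/4096 = 1695/4096.

1695/4096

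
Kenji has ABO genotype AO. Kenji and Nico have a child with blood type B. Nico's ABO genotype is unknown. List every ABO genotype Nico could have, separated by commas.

For each candidate genotype of Nico, check whether crossing it with AO can produce every observed child phenotype.
  AA → possible child types {A} ✗
  AB → possible child types {A, B, AB} ✓
  AO → possible child types {O, A} ✗
  BB → possible child types {B, AB} ✓
  BO → possible child types {O, A, B, AB} ✓
  OO → possible child types {O, A} ✗

AB, BB, BO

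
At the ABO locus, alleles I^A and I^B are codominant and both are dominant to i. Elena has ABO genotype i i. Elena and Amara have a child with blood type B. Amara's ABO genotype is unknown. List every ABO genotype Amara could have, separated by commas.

I^A I^B, I^B I^B, I^B i

For each candidate genotype of Amara, check whether crossing it with i i can produce every observed child phenotype.
  I^A I^A → possible child types {A} ✗
  I^A I^B → possible child types {A, B} ✓
  I^A i → possible child types {O, A} ✗
  I^B I^B → possible child types {B} ✓
  I^B i → possible child types {O, B} ✓
  i i → possible child types {O} ✗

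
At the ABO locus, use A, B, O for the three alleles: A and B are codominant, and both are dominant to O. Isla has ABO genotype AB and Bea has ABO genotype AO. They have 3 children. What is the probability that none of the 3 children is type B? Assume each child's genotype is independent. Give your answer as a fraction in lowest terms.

27/64

ABO cross AB × AO → 1/2 A, 1/4 B, 1/4 AB.
So P(type B) = 1/4 per child.
P(not type B) = 3/4 for one child; (3/4)^3 = 27/64.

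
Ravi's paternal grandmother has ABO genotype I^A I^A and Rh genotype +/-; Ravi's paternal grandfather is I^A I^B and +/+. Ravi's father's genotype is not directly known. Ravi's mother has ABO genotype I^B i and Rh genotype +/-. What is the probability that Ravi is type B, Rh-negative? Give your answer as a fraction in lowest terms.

Ravi's father's ABO genotype from I^A I^A × I^A I^B: 1/2 I^A I^A, 1/2 I^A I^B.
Crossing each possibility with the mother I^B i and summing P(type B): 1/2·0 + 1/2·1/2 = 1/4.
Similarly for Rh via the father's Rh distribution: P(Rh-) = 1/8.
Independent loci: 1/4 × 1/8 = 1/32.

1/32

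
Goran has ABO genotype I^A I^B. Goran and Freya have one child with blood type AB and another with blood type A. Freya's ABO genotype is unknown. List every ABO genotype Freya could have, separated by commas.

For each candidate genotype of Freya, check whether crossing it with I^A I^B can produce every observed child phenotype.
  I^A I^A → possible child types {A, AB} ✓
  I^A I^B → possible child types {A, B, AB} ✓
  I^A i → possible child types {A, B, AB} ✓
  I^B I^B → possible child types {B, AB} ✗
  I^B i → possible child types {A, B, AB} ✓
  i i → possible child types {A, B} ✗

I^A I^A, I^A I^B, I^A i, I^B i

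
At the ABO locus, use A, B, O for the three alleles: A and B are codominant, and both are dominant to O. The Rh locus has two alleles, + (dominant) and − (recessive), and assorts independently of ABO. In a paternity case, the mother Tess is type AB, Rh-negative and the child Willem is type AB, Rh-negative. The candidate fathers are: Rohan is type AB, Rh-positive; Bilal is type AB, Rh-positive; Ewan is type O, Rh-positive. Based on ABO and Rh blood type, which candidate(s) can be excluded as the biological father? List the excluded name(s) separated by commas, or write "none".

Ewan

A candidate is excluded only if no genotype consistent with his phenotype could produce a type AB, Rh-negative child with a type AB, Rh-negative mother.
Ewan (type O, Rh+): no genotype consistent with that phenotype can produce a type-AB Rh- child with a type-AB mother.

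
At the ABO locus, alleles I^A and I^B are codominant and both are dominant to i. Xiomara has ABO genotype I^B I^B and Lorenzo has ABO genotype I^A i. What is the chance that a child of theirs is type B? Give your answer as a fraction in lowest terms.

1/2

ABO cross I^B I^B × I^A i → offspring phenotypes: 1/2 B, 1/2 AB.
So P(type B) = 1/2.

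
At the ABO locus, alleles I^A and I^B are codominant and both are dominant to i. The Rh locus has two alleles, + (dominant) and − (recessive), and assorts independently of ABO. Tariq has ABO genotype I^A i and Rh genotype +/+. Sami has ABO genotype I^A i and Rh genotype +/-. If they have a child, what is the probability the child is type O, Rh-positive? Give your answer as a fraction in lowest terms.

1/4

ABO cross I^A i × I^A i → offspring phenotypes: 1/4 O, 3/4 A.
Rh cross +/+ × +/- → 1 Rh+.
Independent loci: P(type O, Rh-positive) = 1/4 × 1 = 1/4.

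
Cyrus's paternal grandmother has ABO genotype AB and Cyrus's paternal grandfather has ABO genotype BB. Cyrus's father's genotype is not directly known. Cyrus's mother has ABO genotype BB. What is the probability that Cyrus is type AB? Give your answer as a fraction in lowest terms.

1/4

Cyrus's father's ABO genotype from AB × BB: 1/2 AB, 1/2 BB.
Crossing each possibility with the mother BB and summing P(type AB): 1/2·1/2 + 1/2·0 = 1/4.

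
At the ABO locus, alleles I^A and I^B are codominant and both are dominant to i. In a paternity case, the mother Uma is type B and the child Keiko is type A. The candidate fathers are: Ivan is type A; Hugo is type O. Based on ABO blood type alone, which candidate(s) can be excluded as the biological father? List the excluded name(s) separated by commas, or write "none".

Hugo

A candidate is excluded only if no genotype consistent with his phenotype could produce a type A child with a type B mother.
Hugo (type O): no genotype consistent with that phenotype can produce a type-A child with a type-B mother.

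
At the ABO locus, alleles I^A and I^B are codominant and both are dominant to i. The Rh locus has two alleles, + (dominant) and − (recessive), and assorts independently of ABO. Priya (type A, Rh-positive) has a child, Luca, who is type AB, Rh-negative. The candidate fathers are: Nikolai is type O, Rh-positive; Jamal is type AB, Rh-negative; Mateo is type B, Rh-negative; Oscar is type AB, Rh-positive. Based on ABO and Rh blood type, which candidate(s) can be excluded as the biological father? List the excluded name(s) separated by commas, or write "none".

A candidate is excluded only if no genotype consistent with his phenotype could produce a type AB, Rh-negative child with a type A, Rh-positive mother.
Nikolai (type O, Rh+): no genotype consistent with that phenotype can produce a type-AB Rh- child with a type-A mother.

Nikolai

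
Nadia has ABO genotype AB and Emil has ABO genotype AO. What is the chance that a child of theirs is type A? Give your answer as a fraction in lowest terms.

ABO cross AB × AO → offspring phenotypes: 1/2 A, 1/4 B, 1/4 AB.
So P(type A) = 1/2.

1/2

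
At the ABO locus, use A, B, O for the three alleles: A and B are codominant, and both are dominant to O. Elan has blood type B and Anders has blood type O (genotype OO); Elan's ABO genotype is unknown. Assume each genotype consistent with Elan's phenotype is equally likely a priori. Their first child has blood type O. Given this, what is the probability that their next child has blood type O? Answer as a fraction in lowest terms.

Possible genotypes: Elan ∈ {BB, BO}; Anders ∈ {OO}.
Weight each parental genotype pair by prior × P(type-O child):
  BO × OO: posterior weight 1; P(next child type O) = 1/2.
Weighted sum = 1/2.

1/2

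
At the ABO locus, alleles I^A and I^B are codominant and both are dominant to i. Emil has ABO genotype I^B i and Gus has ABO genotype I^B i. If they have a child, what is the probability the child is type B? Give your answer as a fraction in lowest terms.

3/4

ABO cross I^B i × I^B i → offspring phenotypes: 1/4 O, 3/4 B.
So P(type B) = 3/4.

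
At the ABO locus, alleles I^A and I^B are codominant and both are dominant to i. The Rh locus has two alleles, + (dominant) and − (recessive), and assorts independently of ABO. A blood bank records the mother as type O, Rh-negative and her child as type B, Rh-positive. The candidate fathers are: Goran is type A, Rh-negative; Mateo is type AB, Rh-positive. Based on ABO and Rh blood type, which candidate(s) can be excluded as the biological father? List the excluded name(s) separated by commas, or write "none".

Goran

A candidate is excluded only if no genotype consistent with his phenotype could produce a type B, Rh-positive child with a type O, Rh-negative mother.
Goran (type A, Rh-): no genotype consistent with that phenotype can produce a type-B Rh+ child with a type-O mother.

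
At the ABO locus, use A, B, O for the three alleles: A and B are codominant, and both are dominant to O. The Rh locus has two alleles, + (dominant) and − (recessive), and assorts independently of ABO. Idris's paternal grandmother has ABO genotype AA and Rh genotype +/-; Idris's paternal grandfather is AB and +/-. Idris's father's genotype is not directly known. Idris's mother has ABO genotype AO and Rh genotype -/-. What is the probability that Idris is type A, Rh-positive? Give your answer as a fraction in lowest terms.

Idris's father's ABO genotype from AA × AB: 1/2 AA, 1/2 AB.
Crossing each possibility with the mother AO and summing P(type A): 1/2·1 + 1/2·1/2 = 3/4.
Similarly for Rh via the father's Rh distribution: P(Rh+) = 1/2.
Independent loci: 3/4 × 1/2 = 3/8.

3/8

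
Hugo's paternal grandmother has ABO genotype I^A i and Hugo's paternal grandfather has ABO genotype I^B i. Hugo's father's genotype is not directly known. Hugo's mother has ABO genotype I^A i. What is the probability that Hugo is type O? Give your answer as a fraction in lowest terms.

1/4

Hugo's father's ABO genotype from I^A i × I^B i: 1/4 I^A I^B, 1/4 I^A i, 1/4 I^B i, 1/4 i i.
Crossing each possibility with the mother I^A i and summing P(type O): 1/4·0 + 1/4·1/4 + 1/4·1/4 + 1/4·1/2 = 1/4.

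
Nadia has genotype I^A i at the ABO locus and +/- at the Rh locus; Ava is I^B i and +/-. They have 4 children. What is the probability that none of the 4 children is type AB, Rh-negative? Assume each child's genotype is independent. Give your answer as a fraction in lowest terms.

ABO cross I^A i × I^B i → 1/4 O, 1/4 A, 1/4 B, 1/4 AB.
Rh cross +/- × +/- → 3/4 Rh+, 1/4 Rh-; so P(type AB, Rh-negative) = 1/4 × 1/4 = 1/16 per child.
P(not type AB, Rh-negative) = 15/16 for one child; (15/16)^4 = 50625/65536.

50625/65536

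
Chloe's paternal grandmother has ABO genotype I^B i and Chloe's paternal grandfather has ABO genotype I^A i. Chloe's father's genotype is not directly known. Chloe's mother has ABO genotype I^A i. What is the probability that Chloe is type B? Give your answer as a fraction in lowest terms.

Chloe's father's ABO genotype from I^B i × I^A i: 1/4 I^A I^B, 1/4 I^A i, 1/4 I^B i, 1/4 i i.
Crossing each possibility with the mother I^A i and summing P(type B): 1/4·1/4 + 1/4·0 + 1/4·1/4 + 1/4·0 = 1/8.

1/8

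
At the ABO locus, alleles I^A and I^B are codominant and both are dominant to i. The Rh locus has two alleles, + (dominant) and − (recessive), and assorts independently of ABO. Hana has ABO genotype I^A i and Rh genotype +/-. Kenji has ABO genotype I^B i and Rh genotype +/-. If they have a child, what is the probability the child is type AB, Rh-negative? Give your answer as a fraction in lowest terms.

1/16

ABO cross I^A i × I^B i → offspring phenotypes: 1/4 O, 1/4 A, 1/4 B, 1/4 AB.
Rh cross +/- × +/- → 3/4 Rh+, 1/4 Rh-.
Independent loci: P(type AB, Rh-negative) = 1/4 × 1/4 = 1/16.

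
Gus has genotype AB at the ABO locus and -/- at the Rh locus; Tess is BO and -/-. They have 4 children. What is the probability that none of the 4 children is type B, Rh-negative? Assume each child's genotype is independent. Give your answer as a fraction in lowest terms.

1/16

ABO cross AB × BO → 1/4 A, 1/2 B, 1/4 AB.
Rh cross -/- × -/- → 1 Rh-; so P(type B, Rh-negative) = 1/2 × 1 = 1/2 per child.
P(not type B, Rh-negative) = 1/2 for one child; (1/2)^4 = 1/16.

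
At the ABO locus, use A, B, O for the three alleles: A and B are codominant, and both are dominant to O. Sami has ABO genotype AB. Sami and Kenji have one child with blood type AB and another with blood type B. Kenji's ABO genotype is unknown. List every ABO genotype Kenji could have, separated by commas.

For each candidate genotype of Kenji, check whether crossing it with AB can produce every observed child phenotype.
  AA → possible child types {A, AB} ✗
  AB → possible child types {A, B, AB} ✓
  AO → possible child types {A, B, AB} ✓
  BB → possible child types {B, AB} ✓
  BO → possible child types {A, B, AB} ✓
  OO → possible child types {A, B} ✗

AB, AO, BB, BO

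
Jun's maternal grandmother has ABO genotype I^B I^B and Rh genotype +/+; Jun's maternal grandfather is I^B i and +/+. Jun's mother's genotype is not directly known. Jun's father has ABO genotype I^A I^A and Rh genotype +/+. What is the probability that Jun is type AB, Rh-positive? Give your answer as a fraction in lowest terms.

3/4

Jun's mother's ABO genotype from I^B I^B × I^B i: 1/2 I^B I^B, 1/2 I^B i.
Crossing each possibility with the father I^A I^A and summing P(type AB): 1/2·1 + 1/2·1/2 = 3/4.
Similarly for Rh via the mother's Rh distribution: P(Rh+) = 1.
Independent loci: 3/4 × 1 = 3/4.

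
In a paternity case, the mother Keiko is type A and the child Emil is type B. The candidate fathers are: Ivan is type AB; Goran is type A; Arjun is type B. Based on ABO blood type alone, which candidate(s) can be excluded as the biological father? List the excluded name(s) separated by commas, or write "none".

Goran

A candidate is excluded only if no genotype consistent with his phenotype could produce a type B child with a type A mother.
Goran (type A): no genotype consistent with that phenotype can produce a type-B child with a type-A mother.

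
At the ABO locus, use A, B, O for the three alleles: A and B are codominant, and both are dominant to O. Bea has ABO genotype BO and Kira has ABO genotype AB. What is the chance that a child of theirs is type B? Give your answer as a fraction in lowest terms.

1/2

ABO cross BO × AB → offspring phenotypes: 1/4 A, 1/2 B, 1/4 AB.
So P(type B) = 1/2.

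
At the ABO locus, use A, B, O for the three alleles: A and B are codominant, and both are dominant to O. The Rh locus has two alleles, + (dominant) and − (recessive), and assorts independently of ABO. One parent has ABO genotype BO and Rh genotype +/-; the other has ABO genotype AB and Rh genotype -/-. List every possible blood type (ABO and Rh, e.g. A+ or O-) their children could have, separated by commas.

Gametes from BO × AB give offspring ABO genotypes AB, AO, BB, BO, i.e. phenotypes A, B, AB.
Rh cross +/- × -/- → phenotypes Rh+, Rh-.
Combining independently: A+, A-, B+, B-, AB+, AB-.

A+, A-, B+, B-, AB+, AB-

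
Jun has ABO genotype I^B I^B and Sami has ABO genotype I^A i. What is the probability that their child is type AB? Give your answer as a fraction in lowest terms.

1/2

ABO cross I^B I^B × I^A i → offspring phenotypes: 1/2 B, 1/2 AB.
So P(type AB) = 1/2.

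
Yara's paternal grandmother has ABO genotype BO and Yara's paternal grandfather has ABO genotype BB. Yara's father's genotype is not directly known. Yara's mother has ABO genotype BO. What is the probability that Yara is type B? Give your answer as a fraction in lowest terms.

7/8

Yara's father's ABO genotype from BO × BB: 1/2 BB, 1/2 BO.
Crossing each possibility with the mother BO and summing P(type B): 1/2·1 + 1/2·3/4 = 7/8.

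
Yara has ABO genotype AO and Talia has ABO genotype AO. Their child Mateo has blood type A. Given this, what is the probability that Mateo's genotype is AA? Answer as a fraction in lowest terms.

1/3

Cross AO × AO → 1/4 AA, 1/2 AO, 1/4 OO.
Type-A genotypes among offspring: AA (1/4), AO (1/2); total 3/4.
P(AA | type A) = (1/4) / (3/4) = 1/3.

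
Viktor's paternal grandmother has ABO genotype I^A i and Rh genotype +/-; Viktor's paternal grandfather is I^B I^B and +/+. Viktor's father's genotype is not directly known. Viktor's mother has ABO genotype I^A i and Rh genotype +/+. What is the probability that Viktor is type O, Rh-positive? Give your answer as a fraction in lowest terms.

1/8

Viktor's father's ABO genotype from I^A i × I^B I^B: 1/2 I^A I^B, 1/2 I^B i.
Crossing each possibility with the mother I^A i and summing P(type O): 1/2·0 + 1/2·1/4 = 1/8.
Similarly for Rh via the father's Rh distribution: P(Rh+) = 1.
Independent loci: 1/8 × 1 = 1/8.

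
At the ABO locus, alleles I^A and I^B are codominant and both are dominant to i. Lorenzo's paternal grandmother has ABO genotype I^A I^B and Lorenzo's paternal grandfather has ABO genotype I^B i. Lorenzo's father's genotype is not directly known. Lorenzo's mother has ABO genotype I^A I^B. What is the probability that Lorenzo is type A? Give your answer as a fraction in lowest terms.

Lorenzo's father's ABO genotype from I^A I^B × I^B i: 1/4 I^A I^B, 1/4 I^A i, 1/4 I^B I^B, 1/4 I^B i.
Crossing each possibility with the mother I^A I^B and summing P(type A): 1/4·1/4 + 1/4·1/2 + 1/4·0 + 1/4·1/4 = 1/4.

1/4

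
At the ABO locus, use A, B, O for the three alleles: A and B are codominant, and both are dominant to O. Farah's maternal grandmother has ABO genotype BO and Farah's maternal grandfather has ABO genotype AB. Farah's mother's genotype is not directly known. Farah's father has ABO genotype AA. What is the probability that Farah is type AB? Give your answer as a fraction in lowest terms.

1/2

Farah's mother's ABO genotype from BO × AB: 1/4 AB, 1/4 AO, 1/4 BB, 1/4 BO.
Crossing each possibility with the father AA and summing P(type AB): 1/4·1/2 + 1/4·0 + 1/4·1 + 1/4·1/2 = 1/2.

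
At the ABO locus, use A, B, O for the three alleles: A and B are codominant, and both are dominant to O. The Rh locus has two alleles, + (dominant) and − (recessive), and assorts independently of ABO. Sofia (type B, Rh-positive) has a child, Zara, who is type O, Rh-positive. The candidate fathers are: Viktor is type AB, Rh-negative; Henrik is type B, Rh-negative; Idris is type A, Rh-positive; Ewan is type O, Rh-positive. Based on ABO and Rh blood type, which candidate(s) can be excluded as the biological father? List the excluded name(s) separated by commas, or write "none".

Viktor

A candidate is excluded only if no genotype consistent with his phenotype could produce a type O, Rh-positive child with a type B, Rh-positive mother.
Viktor (type AB, Rh-): no genotype consistent with that phenotype can produce a type-O Rh+ child with a type-B mother.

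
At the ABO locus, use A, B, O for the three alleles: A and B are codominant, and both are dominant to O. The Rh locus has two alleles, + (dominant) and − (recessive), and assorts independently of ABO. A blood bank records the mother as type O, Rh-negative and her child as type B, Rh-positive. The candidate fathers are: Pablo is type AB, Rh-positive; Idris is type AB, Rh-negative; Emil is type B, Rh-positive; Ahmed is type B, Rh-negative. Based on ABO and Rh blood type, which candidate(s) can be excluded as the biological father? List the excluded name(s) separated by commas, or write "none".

Idris, Ahmed

A candidate is excluded only if no genotype consistent with his phenotype could produce a type B, Rh-positive child with a type O, Rh-negative mother.
Idris (type AB, Rh-): no genotype consistent with that phenotype can produce a type-B Rh+ child with a type-O mother.
Ahmed (type B, Rh-): no genotype consistent with that phenotype can produce a type-B Rh+ child with a type-O mother.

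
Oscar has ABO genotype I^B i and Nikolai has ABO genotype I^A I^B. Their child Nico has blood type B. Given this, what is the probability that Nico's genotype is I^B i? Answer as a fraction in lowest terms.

Cross I^B i × I^A I^B → 1/4 I^A I^B, 1/4 I^A i, 1/4 I^B I^B, 1/4 I^B i.
Type-B genotypes among offspring: I^B I^B (1/4), I^B i (1/4); total 1/2.
P(I^B i | type B) = (1/4) / (1/2) = 1/2.

1/2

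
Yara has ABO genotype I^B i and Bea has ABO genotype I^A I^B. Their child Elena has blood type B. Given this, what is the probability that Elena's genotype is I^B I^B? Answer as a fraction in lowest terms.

1/2

Cross I^B i × I^A I^B → 1/4 I^A I^B, 1/4 I^A i, 1/4 I^B I^B, 1/4 I^B i.
Type-B genotypes among offspring: I^B I^B (1/4), I^B i (1/4); total 1/2.
P(I^B I^B | type B) = (1/4) / (1/2) = 1/2.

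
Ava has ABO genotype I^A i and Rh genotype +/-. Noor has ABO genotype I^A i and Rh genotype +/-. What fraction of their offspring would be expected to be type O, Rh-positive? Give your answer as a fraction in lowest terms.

3/16

ABO cross I^A i × I^A i → offspring phenotypes: 1/4 O, 3/4 A.
Rh cross +/- × +/- → 3/4 Rh+, 1/4 Rh-.
Independent loci: P(type O, Rh-positive) = 1/4 × 3/4 = 3/16.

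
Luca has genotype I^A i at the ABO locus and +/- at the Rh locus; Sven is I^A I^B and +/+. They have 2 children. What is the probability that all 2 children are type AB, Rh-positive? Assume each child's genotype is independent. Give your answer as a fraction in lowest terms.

ABO cross I^A i × I^A I^B → 1/2 A, 1/4 B, 1/4 AB.
Rh cross +/- × +/+ → 1 Rh+; so P(type AB, Rh-positive) = 1/4 × 1 = 1/4 per child.
All 2 independent: (1/4)^2 = 1/16.

1/16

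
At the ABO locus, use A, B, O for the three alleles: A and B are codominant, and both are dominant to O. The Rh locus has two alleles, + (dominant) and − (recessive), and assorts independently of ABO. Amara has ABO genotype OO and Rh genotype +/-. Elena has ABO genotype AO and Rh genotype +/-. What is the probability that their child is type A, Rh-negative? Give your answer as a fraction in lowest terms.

1/8

ABO cross OO × AO → offspring phenotypes: 1/2 O, 1/2 A.
Rh cross +/- × +/- → 3/4 Rh+, 1/4 Rh-.
Independent loci: P(type A, Rh-negative) = 1/2 × 1/4 = 1/8.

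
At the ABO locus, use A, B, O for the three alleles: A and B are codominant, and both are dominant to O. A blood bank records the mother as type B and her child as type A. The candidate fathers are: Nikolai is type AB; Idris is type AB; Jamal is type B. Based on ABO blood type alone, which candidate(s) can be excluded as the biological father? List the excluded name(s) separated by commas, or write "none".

A candidate is excluded only if no genotype consistent with his phenotype could produce a type A child with a type B mother.
Jamal (type B): no genotype consistent with that phenotype can produce a type-A child with a type-B mother.

Jamal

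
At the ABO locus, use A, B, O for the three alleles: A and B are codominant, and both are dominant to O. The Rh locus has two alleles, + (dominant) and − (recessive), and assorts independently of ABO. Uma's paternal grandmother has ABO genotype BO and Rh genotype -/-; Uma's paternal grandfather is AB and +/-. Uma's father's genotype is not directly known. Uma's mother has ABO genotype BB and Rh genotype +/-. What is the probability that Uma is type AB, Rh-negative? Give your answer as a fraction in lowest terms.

Uma's father's ABO genotype from BO × AB: 1/4 AB, 1/4 AO, 1/4 BB, 1/4 BO.
Crossing each possibility with the mother BB and summing P(type AB): 1/4·1/2 + 1/4·1/2 + 1/4·0 + 1/4·0 = 1/4.
Similarly for Rh via the father's Rh distribution: P(Rh-) = 3/8.
Independent loci: 1/4 × 3/8 = 3/32.

3/32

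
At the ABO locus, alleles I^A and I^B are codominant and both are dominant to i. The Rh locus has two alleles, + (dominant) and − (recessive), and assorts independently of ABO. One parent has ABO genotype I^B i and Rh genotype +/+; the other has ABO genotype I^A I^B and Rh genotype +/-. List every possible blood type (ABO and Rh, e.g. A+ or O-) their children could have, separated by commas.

A+, B+, AB+

Gametes from I^B i × I^A I^B give offspring ABO genotypes I^A I^B, I^A i, I^B I^B, I^B i, i.e. phenotypes A, B, AB.
Rh cross +/+ × +/- → phenotypes Rh+.
Combining independently: A+, B+, AB+.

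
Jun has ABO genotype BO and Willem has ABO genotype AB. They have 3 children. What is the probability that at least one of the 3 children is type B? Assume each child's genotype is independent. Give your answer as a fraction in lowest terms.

ABO cross BO × AB → 1/4 A, 1/2 B, 1/4 AB.
So P(type B) = 1/2 per child.
P(none) = (1/2)^3 = 1/8; P(at least one) = 1 − 1/8 = 7/8.

7/8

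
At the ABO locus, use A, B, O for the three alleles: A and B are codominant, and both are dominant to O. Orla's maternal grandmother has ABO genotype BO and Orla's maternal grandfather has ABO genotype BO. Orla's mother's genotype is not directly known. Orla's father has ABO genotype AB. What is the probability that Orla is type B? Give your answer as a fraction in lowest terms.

1/2

Orla's mother's ABO genotype from BO × BO: 1/4 BB, 1/2 BO, 1/4 OO.
Crossing each possibility with the father AB and summing P(type B): 1/4·1/2 + 1/2·1/2 + 1/4·1/2 = 1/2.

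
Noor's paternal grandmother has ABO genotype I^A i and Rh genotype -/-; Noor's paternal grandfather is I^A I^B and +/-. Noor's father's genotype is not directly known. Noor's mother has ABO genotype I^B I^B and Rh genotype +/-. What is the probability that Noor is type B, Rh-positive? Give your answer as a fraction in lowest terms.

5/16

Noor's father's ABO genotype from I^A i × I^A I^B: 1/4 I^A I^A, 1/4 I^A I^B, 1/4 I^A i, 1/4 I^B i.
Crossing each possibility with the mother I^B I^B and summing P(type B): 1/4·0 + 1/4·1/2 + 1/4·1/2 + 1/4·1 = 1/2.
Similarly for Rh via the father's Rh distribution: P(Rh+) = 5/8.
Independent loci: 1/2 × 5/8 = 5/16.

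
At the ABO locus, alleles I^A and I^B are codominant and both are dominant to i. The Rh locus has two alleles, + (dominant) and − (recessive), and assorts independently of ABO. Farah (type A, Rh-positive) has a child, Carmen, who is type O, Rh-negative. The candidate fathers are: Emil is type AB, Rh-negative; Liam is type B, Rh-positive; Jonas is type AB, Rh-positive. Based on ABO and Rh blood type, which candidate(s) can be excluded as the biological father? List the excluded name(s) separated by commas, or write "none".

Emil, Jonas

A candidate is excluded only if no genotype consistent with his phenotype could produce a type O, Rh-negative child with a type A, Rh-positive mother.
Emil (type AB, Rh-): no genotype consistent with that phenotype can produce a type-O Rh- child with a type-A mother.
Jonas (type AB, Rh+): no genotype consistent with that phenotype can produce a type-O Rh- child with a type-A mother.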